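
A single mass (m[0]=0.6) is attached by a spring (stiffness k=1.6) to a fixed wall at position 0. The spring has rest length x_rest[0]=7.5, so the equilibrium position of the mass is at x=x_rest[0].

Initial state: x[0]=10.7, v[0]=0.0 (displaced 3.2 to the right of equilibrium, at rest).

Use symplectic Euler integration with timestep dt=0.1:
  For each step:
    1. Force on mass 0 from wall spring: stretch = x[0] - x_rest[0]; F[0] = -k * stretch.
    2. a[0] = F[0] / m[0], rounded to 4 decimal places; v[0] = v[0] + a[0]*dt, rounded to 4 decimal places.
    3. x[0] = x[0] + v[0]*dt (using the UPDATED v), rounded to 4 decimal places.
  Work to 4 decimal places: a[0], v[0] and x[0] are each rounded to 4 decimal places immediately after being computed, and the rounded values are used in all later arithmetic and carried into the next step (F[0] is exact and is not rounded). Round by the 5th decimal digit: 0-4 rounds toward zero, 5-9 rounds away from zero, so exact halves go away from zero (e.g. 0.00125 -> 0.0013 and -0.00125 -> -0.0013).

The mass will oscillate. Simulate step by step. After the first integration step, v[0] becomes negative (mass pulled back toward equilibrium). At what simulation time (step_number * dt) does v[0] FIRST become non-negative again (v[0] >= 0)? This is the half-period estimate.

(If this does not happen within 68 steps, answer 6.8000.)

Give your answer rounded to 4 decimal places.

Step 0: x=[10.7000] v=[0.0000]
Step 1: x=[10.6147] v=[-0.8533]
Step 2: x=[10.4463] v=[-1.6839]
Step 3: x=[10.1993] v=[-2.4696]
Step 4: x=[9.8804] v=[-3.1894]
Step 5: x=[9.4980] v=[-3.8242]
Step 6: x=[9.0623] v=[-4.3570]
Step 7: x=[8.5849] v=[-4.7736]
Step 8: x=[8.0786] v=[-5.0629]
Step 9: x=[7.5569] v=[-5.2172]
Step 10: x=[7.0337] v=[-5.2324]
Step 11: x=[6.5229] v=[-5.1081]
Step 12: x=[6.0382] v=[-4.8475]
Step 13: x=[5.5924] v=[-4.4577]
Step 14: x=[5.1975] v=[-3.9490]
Step 15: x=[4.8640] v=[-3.3350]
Step 16: x=[4.6008] v=[-2.6321]
Step 17: x=[4.4149] v=[-1.8590]
Step 18: x=[4.3113] v=[-1.0363]
Step 19: x=[4.2927] v=[-0.1860]
Step 20: x=[4.3596] v=[0.6693]
First v>=0 after going negative at step 20, time=2.0000

Answer: 2.0000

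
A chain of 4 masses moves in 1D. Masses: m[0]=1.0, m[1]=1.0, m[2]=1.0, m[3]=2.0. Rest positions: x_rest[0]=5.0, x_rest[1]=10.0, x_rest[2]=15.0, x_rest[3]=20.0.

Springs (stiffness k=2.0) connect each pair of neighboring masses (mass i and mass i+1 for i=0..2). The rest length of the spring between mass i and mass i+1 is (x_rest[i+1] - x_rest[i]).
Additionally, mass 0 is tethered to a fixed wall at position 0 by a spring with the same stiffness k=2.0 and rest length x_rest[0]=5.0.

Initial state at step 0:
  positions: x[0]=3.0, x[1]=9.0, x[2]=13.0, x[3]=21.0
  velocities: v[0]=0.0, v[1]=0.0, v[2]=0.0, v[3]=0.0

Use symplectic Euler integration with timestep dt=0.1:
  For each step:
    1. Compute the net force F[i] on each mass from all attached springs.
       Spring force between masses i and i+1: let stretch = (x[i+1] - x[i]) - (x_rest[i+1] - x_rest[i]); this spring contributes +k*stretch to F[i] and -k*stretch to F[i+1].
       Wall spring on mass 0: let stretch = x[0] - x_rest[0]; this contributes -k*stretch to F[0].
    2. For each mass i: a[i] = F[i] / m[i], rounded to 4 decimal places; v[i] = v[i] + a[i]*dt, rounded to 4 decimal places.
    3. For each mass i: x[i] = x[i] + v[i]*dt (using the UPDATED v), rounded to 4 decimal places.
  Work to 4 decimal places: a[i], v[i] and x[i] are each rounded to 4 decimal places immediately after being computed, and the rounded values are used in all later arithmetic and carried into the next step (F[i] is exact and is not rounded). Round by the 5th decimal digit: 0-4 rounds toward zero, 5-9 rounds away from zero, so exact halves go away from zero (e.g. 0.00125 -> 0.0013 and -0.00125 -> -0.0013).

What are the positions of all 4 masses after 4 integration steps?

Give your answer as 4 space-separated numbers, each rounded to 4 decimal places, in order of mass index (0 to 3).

Answer: 3.5535 8.6637 13.7330 20.7161

Derivation:
Step 0: x=[3.0000 9.0000 13.0000 21.0000] v=[0.0000 0.0000 0.0000 0.0000]
Step 1: x=[3.0600 8.9600 13.0800 20.9700] v=[0.6000 -0.4000 0.8000 -0.3000]
Step 2: x=[3.1768 8.8844 13.2354 20.9111] v=[1.1680 -0.7560 1.5540 -0.5890]
Step 3: x=[3.3442 8.7817 13.4573 20.8254] v=[1.6742 -1.0273 2.2189 -0.8566]
Step 4: x=[3.5535 8.6637 13.7330 20.7161] v=[2.0929 -1.1797 2.7574 -1.0934]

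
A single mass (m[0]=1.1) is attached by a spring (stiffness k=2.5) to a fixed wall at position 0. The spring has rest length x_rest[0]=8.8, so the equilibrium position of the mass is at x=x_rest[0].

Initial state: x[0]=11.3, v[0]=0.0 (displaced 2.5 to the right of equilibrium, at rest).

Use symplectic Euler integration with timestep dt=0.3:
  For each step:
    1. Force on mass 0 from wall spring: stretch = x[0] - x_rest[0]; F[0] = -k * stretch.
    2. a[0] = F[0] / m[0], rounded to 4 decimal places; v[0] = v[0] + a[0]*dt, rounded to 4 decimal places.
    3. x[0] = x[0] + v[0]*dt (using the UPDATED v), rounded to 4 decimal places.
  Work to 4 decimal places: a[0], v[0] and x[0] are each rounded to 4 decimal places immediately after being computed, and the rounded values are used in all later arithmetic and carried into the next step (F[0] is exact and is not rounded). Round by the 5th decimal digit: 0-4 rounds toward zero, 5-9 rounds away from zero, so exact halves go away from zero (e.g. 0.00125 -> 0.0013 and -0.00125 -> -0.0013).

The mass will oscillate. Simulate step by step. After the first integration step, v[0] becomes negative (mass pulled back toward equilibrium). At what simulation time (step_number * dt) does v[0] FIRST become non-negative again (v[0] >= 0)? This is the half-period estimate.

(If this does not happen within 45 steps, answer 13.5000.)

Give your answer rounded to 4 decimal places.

Step 0: x=[11.3000] v=[0.0000]
Step 1: x=[10.7887] v=[-1.7045]
Step 2: x=[9.8706] v=[-3.0604]
Step 3: x=[8.7335] v=[-3.7904]
Step 4: x=[7.6100] v=[-3.7451]
Step 5: x=[6.7299] v=[-2.9338]
Step 6: x=[6.2732] v=[-1.5224]
Step 7: x=[6.3333] v=[0.2004]
First v>=0 after going negative at step 7, time=2.1000

Answer: 2.1000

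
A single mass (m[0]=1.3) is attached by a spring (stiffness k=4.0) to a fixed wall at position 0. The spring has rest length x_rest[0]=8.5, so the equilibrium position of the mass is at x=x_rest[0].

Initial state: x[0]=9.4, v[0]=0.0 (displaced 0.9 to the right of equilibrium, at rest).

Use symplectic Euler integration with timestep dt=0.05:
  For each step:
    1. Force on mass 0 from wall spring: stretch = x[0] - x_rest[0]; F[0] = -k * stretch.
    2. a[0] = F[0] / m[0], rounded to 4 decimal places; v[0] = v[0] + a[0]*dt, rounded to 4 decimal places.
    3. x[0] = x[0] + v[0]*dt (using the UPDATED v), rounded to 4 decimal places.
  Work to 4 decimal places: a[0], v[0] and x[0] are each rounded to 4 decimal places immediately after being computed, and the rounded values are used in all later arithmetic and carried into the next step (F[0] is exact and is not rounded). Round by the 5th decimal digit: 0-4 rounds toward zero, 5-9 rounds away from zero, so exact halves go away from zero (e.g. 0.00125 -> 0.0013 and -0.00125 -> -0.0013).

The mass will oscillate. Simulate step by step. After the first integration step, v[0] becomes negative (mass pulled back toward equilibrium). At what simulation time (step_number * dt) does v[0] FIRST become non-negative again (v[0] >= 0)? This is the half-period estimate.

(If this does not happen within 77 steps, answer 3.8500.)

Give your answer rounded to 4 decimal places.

Answer: 1.8000

Derivation:
Step 0: x=[9.4000] v=[0.0000]
Step 1: x=[9.3931] v=[-0.1385]
Step 2: x=[9.3793] v=[-0.2759]
Step 3: x=[9.3587] v=[-0.4112]
Step 4: x=[9.3315] v=[-0.5433]
Step 5: x=[9.2979] v=[-0.6712]
Step 6: x=[9.2582] v=[-0.7940]
Step 7: x=[9.2127] v=[-0.9106]
Step 8: x=[9.1617] v=[-1.0202]
Step 9: x=[9.1056] v=[-1.1220]
Step 10: x=[9.0448] v=[-1.2152]
Step 11: x=[8.9799] v=[-1.2990]
Step 12: x=[8.9113] v=[-1.3728]
Step 13: x=[8.8395] v=[-1.4361]
Step 14: x=[8.7651] v=[-1.4883]
Step 15: x=[8.6886] v=[-1.5291]
Step 16: x=[8.6107] v=[-1.5581]
Step 17: x=[8.5319] v=[-1.5751]
Step 18: x=[8.4529] v=[-1.5800]
Step 19: x=[8.3743] v=[-1.5728]
Step 20: x=[8.2966] v=[-1.5535]
Step 21: x=[8.2205] v=[-1.5222]
Step 22: x=[8.1465] v=[-1.4792]
Step 23: x=[8.0753] v=[-1.4248]
Step 24: x=[8.0073] v=[-1.3595]
Step 25: x=[7.9431] v=[-1.2837]
Step 26: x=[7.8832] v=[-1.1980]
Step 27: x=[7.8280] v=[-1.1031]
Step 28: x=[7.7780] v=[-0.9997]
Step 29: x=[7.7336] v=[-0.8886]
Step 30: x=[7.6951] v=[-0.7707]
Step 31: x=[7.6628] v=[-0.6469]
Step 32: x=[7.6369] v=[-0.5181]
Step 33: x=[7.6176] v=[-0.3853]
Step 34: x=[7.6051] v=[-0.2495]
Step 35: x=[7.5995] v=[-0.1118]
Step 36: x=[7.6008] v=[0.0267]
First v>=0 after going negative at step 36, time=1.8000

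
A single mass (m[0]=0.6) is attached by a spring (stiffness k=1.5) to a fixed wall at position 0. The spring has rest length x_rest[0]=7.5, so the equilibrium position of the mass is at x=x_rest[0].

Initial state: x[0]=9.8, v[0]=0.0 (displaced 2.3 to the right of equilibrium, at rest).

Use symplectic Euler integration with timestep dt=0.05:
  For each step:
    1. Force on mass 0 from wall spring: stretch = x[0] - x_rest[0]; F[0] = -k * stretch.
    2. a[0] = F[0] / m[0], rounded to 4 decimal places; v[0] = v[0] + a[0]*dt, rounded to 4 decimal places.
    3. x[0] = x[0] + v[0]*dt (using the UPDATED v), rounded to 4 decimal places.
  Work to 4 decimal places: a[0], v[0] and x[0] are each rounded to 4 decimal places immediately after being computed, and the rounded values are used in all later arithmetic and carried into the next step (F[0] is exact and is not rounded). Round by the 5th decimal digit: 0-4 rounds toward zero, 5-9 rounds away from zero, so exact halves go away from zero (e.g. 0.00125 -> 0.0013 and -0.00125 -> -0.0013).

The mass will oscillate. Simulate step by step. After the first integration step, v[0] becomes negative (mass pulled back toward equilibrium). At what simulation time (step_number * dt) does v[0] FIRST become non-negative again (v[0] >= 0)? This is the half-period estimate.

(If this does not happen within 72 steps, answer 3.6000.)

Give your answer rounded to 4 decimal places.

Answer: 2.0000

Derivation:
Step 0: x=[9.8000] v=[0.0000]
Step 1: x=[9.7856] v=[-0.2875]
Step 2: x=[9.7569] v=[-0.5732]
Step 3: x=[9.7141] v=[-0.8553]
Step 4: x=[9.6575] v=[-1.1321]
Step 5: x=[9.5874] v=[-1.4018]
Step 6: x=[9.5043] v=[-1.6627]
Step 7: x=[9.4086] v=[-1.9132]
Step 8: x=[9.3010] v=[-2.1518]
Step 9: x=[9.1822] v=[-2.3769]
Step 10: x=[9.0528] v=[-2.5872]
Step 11: x=[8.9137] v=[-2.7813]
Step 12: x=[8.7658] v=[-2.9580]
Step 13: x=[8.6100] v=[-3.1162]
Step 14: x=[8.4473] v=[-3.2550]
Step 15: x=[8.2786] v=[-3.3734]
Step 16: x=[8.1051] v=[-3.4707]
Step 17: x=[7.9278] v=[-3.5463]
Step 18: x=[7.7478] v=[-3.5998]
Step 19: x=[7.5663] v=[-3.6308]
Step 20: x=[7.3843] v=[-3.6391]
Step 21: x=[7.2031] v=[-3.6246]
Step 22: x=[7.0237] v=[-3.5875]
Step 23: x=[6.8473] v=[-3.5280]
Step 24: x=[6.6750] v=[-3.4464]
Step 25: x=[6.5078] v=[-3.3433]
Step 26: x=[6.3468] v=[-3.2193]
Step 27: x=[6.1930] v=[-3.0752]
Step 28: x=[6.0474] v=[-2.9118]
Step 29: x=[5.9109] v=[-2.7302]
Step 30: x=[5.7843] v=[-2.5316]
Step 31: x=[5.6684] v=[-2.3171]
Step 32: x=[5.5640] v=[-2.0882]
Step 33: x=[5.4717] v=[-1.8462]
Step 34: x=[5.3921] v=[-1.5927]
Step 35: x=[5.3256] v=[-1.3292]
Step 36: x=[5.2727] v=[-1.0574]
Step 37: x=[5.2338] v=[-0.7790]
Step 38: x=[5.2090] v=[-0.4957]
Step 39: x=[5.1985] v=[-0.2093]
Step 40: x=[5.2024] v=[0.0784]
First v>=0 after going negative at step 40, time=2.0000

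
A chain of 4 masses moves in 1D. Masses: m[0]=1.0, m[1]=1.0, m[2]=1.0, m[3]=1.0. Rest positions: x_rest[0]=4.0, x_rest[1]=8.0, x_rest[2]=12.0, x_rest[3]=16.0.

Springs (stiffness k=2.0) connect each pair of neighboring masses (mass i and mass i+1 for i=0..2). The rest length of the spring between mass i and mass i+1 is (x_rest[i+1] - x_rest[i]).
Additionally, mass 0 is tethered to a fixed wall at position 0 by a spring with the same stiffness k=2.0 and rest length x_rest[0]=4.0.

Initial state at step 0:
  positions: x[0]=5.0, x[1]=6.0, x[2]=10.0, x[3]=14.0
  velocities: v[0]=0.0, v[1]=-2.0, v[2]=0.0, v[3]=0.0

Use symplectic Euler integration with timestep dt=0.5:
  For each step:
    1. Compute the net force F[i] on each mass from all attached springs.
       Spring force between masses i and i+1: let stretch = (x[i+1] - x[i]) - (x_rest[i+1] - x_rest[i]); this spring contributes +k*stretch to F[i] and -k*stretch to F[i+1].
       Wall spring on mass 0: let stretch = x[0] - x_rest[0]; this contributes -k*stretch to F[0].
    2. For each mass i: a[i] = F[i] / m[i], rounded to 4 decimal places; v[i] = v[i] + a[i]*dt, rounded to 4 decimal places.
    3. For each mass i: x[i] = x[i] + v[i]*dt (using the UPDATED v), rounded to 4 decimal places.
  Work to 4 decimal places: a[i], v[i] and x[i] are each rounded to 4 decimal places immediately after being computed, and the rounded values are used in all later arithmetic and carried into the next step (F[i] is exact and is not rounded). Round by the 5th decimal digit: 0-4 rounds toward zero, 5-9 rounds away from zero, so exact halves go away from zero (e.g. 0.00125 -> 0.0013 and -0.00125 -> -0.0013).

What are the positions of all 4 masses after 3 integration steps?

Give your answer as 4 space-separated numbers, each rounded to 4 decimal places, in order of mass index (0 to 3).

Step 0: x=[5.0000 6.0000 10.0000 14.0000] v=[0.0000 -2.0000 0.0000 0.0000]
Step 1: x=[3.0000 6.5000 10.0000 14.0000] v=[-4.0000 1.0000 0.0000 0.0000]
Step 2: x=[1.2500 7.0000 10.2500 14.0000] v=[-3.5000 1.0000 0.5000 0.0000]
Step 3: x=[1.7500 6.2500 10.7500 14.1250] v=[1.0000 -1.5000 1.0000 0.2500]

Answer: 1.7500 6.2500 10.7500 14.1250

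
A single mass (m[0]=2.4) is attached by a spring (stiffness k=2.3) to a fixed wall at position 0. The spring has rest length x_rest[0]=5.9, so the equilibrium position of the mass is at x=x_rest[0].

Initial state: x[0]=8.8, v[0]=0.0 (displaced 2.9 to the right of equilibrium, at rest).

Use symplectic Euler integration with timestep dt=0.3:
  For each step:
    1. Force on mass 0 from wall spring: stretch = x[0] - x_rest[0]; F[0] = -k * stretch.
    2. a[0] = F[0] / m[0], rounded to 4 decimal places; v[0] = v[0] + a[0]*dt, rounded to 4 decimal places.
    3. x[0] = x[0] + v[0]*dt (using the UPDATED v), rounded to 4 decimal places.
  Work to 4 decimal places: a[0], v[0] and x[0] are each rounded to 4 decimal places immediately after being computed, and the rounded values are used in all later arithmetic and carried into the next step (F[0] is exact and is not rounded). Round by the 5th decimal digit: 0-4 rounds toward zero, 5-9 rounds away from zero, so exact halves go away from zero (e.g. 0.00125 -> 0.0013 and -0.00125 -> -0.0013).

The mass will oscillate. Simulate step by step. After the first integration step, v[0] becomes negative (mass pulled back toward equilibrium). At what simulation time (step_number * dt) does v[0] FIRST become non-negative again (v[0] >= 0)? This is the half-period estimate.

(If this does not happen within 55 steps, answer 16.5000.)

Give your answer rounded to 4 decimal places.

Answer: 3.3000

Derivation:
Step 0: x=[8.8000] v=[0.0000]
Step 1: x=[8.5499] v=[-0.8338]
Step 2: x=[8.0712] v=[-1.5957]
Step 3: x=[7.4052] v=[-2.2199]
Step 4: x=[6.6094] v=[-2.6527]
Step 5: x=[5.7524] v=[-2.8566]
Step 6: x=[4.9081] v=[-2.8142]
Step 7: x=[4.1494] v=[-2.5290]
Step 8: x=[3.5417] v=[-2.0257]
Step 9: x=[3.1374] v=[-1.3477]
Step 10: x=[2.9714] v=[-0.5535]
Step 11: x=[3.0580] v=[0.2885]
First v>=0 after going negative at step 11, time=3.3000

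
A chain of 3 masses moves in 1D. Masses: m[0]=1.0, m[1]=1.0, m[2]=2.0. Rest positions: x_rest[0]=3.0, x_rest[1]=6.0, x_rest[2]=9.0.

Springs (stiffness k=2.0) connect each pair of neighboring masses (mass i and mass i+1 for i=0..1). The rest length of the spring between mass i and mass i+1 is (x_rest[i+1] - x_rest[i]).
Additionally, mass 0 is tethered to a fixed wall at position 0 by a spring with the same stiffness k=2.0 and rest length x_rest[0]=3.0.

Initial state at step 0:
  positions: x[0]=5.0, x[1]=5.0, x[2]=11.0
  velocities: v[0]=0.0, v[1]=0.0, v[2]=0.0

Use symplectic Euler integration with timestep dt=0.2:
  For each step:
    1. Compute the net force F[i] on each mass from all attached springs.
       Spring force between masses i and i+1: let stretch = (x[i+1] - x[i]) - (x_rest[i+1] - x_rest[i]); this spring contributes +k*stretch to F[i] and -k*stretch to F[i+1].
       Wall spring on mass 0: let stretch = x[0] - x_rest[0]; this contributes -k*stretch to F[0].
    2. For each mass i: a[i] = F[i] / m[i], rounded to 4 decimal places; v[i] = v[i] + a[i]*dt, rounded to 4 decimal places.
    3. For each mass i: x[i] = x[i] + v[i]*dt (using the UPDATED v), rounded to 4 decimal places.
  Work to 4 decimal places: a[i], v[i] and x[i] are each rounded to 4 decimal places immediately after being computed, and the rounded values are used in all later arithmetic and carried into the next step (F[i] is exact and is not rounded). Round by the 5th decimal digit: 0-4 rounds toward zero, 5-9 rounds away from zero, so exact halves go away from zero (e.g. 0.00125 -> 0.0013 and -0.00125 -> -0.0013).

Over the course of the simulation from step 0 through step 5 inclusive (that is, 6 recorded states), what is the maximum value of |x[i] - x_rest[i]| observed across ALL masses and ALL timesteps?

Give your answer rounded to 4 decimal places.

Answer: 2.8068

Derivation:
Step 0: x=[5.0000 5.0000 11.0000] v=[0.0000 0.0000 0.0000]
Step 1: x=[4.6000 5.4800 10.8800] v=[-2.0000 2.4000 -0.6000]
Step 2: x=[3.9024 6.3216 10.6640] v=[-3.4880 4.2080 -1.0800]
Step 3: x=[3.0861 7.3171 10.3943] v=[-4.0813 4.9773 -1.3485]
Step 4: x=[2.3614 8.2203 10.1215] v=[-3.6233 4.5158 -1.3639]
Step 5: x=[1.9165 8.8068 9.8927] v=[-2.2243 2.9327 -1.1441]
Max displacement = 2.8068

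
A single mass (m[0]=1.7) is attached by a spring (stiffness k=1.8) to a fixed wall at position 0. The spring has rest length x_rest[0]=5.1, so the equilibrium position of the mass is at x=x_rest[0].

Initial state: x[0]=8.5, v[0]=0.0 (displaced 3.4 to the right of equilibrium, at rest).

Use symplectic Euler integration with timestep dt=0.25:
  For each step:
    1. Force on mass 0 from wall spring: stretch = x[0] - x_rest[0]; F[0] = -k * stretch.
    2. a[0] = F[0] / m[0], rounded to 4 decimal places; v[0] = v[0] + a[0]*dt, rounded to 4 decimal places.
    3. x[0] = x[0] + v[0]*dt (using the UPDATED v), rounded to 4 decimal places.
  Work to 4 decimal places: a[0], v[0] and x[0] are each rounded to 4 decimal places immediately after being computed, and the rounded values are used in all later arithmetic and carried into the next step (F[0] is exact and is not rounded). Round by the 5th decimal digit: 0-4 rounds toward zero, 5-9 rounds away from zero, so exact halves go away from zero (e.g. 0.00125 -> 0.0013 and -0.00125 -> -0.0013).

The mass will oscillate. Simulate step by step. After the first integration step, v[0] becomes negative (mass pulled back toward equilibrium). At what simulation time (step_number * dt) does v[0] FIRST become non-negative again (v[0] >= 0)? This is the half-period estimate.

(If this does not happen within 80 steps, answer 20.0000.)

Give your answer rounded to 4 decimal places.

Step 0: x=[8.5000] v=[0.0000]
Step 1: x=[8.2750] v=[-0.9000]
Step 2: x=[7.8399] v=[-1.7405]
Step 3: x=[7.2235] v=[-2.4658]
Step 4: x=[6.4665] v=[-3.0279]
Step 5: x=[5.6191] v=[-3.3896]
Step 6: x=[4.7374] v=[-3.5270]
Step 7: x=[3.8797] v=[-3.4310]
Step 8: x=[3.1027] v=[-3.1080]
Step 9: x=[2.4579] v=[-2.5793]
Step 10: x=[1.9879] v=[-1.8799]
Step 11: x=[1.7239] v=[-1.0561]
Step 12: x=[1.6833] v=[-0.1624]
Step 13: x=[1.8688] v=[0.7420]
First v>=0 after going negative at step 13, time=3.2500

Answer: 3.2500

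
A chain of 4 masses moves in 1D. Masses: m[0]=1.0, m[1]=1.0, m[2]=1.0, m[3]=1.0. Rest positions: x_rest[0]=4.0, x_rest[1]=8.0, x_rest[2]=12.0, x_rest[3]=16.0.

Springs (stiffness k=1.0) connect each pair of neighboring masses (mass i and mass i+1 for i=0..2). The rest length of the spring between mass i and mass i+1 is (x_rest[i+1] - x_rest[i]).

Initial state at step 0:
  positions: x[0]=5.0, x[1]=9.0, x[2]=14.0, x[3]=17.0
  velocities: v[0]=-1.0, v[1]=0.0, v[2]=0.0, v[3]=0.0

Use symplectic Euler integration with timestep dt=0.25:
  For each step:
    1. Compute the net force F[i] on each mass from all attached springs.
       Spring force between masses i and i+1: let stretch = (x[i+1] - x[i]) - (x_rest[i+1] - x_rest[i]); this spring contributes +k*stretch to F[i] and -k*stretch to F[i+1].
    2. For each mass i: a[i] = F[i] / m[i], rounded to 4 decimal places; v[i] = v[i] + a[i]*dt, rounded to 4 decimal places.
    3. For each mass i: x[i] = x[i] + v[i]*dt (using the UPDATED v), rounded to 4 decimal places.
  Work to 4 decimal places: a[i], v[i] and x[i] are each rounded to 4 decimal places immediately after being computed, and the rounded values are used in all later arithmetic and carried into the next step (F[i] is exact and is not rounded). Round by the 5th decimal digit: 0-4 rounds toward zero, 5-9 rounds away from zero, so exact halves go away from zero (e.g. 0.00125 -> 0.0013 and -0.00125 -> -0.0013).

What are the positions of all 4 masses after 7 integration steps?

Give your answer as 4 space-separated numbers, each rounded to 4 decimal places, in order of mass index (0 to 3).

Answer: 4.1944 8.8595 12.5322 17.6636

Derivation:
Step 0: x=[5.0000 9.0000 14.0000 17.0000] v=[-1.0000 0.0000 0.0000 0.0000]
Step 1: x=[4.7500 9.0625 13.8750 17.0625] v=[-1.0000 0.2500 -0.5000 0.2500]
Step 2: x=[4.5195 9.1563 13.6484 17.1758] v=[-0.9219 0.3750 -0.9063 0.4531]
Step 3: x=[4.3288 9.2410 13.3615 17.3186] v=[-0.7627 0.3388 -1.1475 0.5713]
Step 4: x=[4.1951 9.2762 13.0644 17.4641] v=[-0.5347 0.1409 -1.1884 0.5820]
Step 5: x=[4.1290 9.2306 12.8055 17.5846] v=[-0.2644 -0.1823 -1.0355 0.4821]
Step 6: x=[4.1318 9.0896 12.6219 17.6564] v=[0.0110 -0.5640 -0.7345 0.2873]
Step 7: x=[4.1944 8.8595 12.5322 17.6636] v=[0.2505 -0.9204 -0.3590 0.0287]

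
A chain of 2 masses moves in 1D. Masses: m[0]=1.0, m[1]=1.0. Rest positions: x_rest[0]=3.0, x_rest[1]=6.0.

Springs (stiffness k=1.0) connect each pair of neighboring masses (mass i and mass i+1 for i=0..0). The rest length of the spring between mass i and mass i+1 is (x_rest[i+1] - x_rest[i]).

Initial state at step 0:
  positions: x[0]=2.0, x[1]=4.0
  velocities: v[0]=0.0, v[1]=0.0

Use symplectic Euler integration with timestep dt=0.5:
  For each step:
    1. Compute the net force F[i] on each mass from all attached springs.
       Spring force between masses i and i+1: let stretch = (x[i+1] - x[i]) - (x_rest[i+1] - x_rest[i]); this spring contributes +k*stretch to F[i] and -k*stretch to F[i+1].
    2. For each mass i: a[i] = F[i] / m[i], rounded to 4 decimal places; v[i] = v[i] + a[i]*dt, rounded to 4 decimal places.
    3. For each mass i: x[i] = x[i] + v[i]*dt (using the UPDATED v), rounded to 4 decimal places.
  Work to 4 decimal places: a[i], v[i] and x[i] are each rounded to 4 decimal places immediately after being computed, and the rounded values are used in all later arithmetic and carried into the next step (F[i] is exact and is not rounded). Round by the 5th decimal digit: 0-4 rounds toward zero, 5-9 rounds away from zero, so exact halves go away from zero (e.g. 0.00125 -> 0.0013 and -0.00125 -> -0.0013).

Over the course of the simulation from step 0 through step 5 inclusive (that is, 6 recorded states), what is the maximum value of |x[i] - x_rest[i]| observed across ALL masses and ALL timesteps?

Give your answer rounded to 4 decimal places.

Step 0: x=[2.0000 4.0000] v=[0.0000 0.0000]
Step 1: x=[1.7500 4.2500] v=[-0.5000 0.5000]
Step 2: x=[1.3750 4.6250] v=[-0.7500 0.7500]
Step 3: x=[1.0625 4.9375] v=[-0.6250 0.6250]
Step 4: x=[0.9688 5.0313] v=[-0.1875 0.1875]
Step 5: x=[1.1407 4.8594] v=[0.3438 -0.3438]
Max displacement = 2.0312

Answer: 2.0312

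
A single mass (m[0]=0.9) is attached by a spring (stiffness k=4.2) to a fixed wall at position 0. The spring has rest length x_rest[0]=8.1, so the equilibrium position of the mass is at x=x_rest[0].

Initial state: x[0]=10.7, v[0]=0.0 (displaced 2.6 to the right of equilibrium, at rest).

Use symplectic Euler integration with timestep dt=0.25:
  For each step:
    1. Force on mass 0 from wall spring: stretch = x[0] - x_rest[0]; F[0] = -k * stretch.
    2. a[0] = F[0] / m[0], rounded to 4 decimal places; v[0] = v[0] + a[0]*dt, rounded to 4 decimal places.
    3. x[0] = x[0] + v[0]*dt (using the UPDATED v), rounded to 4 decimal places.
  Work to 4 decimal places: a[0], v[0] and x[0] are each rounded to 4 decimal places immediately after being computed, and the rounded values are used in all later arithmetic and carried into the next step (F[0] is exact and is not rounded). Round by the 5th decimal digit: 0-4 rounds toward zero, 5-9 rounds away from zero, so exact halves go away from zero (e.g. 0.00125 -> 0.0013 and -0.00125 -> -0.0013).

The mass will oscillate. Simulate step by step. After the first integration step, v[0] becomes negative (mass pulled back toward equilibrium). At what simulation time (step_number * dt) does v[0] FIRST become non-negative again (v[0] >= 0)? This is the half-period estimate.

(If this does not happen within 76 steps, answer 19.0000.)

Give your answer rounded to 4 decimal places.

Answer: 1.5000

Derivation:
Step 0: x=[10.7000] v=[0.0000]
Step 1: x=[9.9417] v=[-3.0333]
Step 2: x=[8.6462] v=[-5.1820]
Step 3: x=[7.1914] v=[-5.8192]
Step 4: x=[6.0016] v=[-4.7592]
Step 5: x=[5.4238] v=[-2.3111]
Step 6: x=[5.6266] v=[0.8111]
First v>=0 after going negative at step 6, time=1.5000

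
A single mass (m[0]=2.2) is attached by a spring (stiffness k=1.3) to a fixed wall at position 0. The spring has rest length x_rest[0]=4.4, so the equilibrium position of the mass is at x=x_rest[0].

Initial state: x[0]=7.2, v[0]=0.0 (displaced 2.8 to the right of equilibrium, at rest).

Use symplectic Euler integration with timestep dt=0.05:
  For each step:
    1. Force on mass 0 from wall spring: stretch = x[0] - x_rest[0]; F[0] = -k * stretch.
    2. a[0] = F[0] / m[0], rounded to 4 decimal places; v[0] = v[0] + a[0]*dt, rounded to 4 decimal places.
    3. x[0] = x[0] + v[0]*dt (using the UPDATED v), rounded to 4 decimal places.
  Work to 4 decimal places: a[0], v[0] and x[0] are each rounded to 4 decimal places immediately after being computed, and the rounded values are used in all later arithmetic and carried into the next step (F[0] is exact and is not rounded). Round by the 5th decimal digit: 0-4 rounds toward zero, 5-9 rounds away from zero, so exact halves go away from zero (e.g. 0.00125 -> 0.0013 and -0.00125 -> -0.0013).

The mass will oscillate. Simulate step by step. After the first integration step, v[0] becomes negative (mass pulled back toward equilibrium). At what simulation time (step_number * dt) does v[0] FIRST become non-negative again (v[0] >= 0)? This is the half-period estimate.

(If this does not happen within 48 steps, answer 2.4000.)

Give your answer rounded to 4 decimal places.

Step 0: x=[7.2000] v=[0.0000]
Step 1: x=[7.1959] v=[-0.0827]
Step 2: x=[7.1876] v=[-0.1653]
Step 3: x=[7.1752] v=[-0.2477]
Step 4: x=[7.1587] v=[-0.3297]
Step 5: x=[7.1381] v=[-0.4112]
Step 6: x=[7.1135] v=[-0.4921]
Step 7: x=[7.0849] v=[-0.5723]
Step 8: x=[7.0523] v=[-0.6516]
Step 9: x=[7.0158] v=[-0.7300]
Step 10: x=[6.9754] v=[-0.8073]
Step 11: x=[6.9312] v=[-0.8834]
Step 12: x=[6.8833] v=[-0.9582]
Step 13: x=[6.8317] v=[-1.0316]
Step 14: x=[6.7765] v=[-1.1034]
Step 15: x=[6.7178] v=[-1.1736]
Step 16: x=[6.6557] v=[-1.2421]
Step 17: x=[6.5903] v=[-1.3087]
Step 18: x=[6.5216] v=[-1.3734]
Step 19: x=[6.4498] v=[-1.4361]
Step 20: x=[6.3750] v=[-1.4967]
Step 21: x=[6.2972] v=[-1.5551]
Step 22: x=[6.2166] v=[-1.6112]
Step 23: x=[6.1334] v=[-1.6649]
Step 24: x=[6.0476] v=[-1.7161]
Step 25: x=[5.9594] v=[-1.7648]
Step 26: x=[5.8689] v=[-1.8109]
Step 27: x=[5.7762] v=[-1.8543]
Step 28: x=[5.6815] v=[-1.8950]
Step 29: x=[5.5849] v=[-1.9329]
Step 30: x=[5.4865] v=[-1.9679]
Step 31: x=[5.3865] v=[-2.0000]
Step 32: x=[5.2850] v=[-2.0291]
Step 33: x=[5.1822] v=[-2.0553]
Step 34: x=[5.0783] v=[-2.0784]
Step 35: x=[4.9734] v=[-2.0984]
Step 36: x=[4.8676] v=[-2.1153]
Step 37: x=[4.7611] v=[-2.1291]
Step 38: x=[4.6541] v=[-2.1398]
Step 39: x=[4.5467] v=[-2.1473]
Step 40: x=[4.4391] v=[-2.1516]
Step 41: x=[4.3315] v=[-2.1528]
Step 42: x=[4.2240] v=[-2.1508]
Step 43: x=[4.1167] v=[-2.1456]
Step 44: x=[4.0098] v=[-2.1372]
Step 45: x=[3.9035] v=[-2.1257]
Step 46: x=[3.7980] v=[-2.1110]
Step 47: x=[3.6933] v=[-2.0932]
Step 48: x=[3.5897] v=[-2.0723]
v[0] did not become non-negative within 48 steps; using fallback time=2.4000

Answer: 2.4000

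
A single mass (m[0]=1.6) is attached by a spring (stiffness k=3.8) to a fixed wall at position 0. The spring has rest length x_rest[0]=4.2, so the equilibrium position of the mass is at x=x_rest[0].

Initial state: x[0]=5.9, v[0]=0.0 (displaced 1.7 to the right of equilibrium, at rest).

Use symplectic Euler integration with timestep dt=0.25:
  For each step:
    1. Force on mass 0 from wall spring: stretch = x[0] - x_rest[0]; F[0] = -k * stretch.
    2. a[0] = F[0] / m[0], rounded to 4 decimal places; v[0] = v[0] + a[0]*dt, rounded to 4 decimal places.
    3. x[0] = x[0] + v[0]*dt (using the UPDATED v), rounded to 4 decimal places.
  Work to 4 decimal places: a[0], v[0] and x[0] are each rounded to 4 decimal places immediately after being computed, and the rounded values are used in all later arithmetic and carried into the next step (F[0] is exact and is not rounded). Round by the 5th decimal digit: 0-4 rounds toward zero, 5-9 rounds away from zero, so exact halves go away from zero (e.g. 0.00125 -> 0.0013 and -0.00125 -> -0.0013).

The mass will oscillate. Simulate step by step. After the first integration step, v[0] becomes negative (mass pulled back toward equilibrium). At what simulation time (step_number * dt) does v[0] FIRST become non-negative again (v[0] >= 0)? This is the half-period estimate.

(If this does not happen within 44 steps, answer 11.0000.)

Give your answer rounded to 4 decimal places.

Answer: 2.2500

Derivation:
Step 0: x=[5.9000] v=[0.0000]
Step 1: x=[5.6477] v=[-1.0094]
Step 2: x=[5.1805] v=[-1.8690]
Step 3: x=[4.5677] v=[-2.4512]
Step 4: x=[3.9003] v=[-2.6695]
Step 5: x=[3.2774] v=[-2.4916]
Step 6: x=[2.7915] v=[-1.9438]
Step 7: x=[2.5146] v=[-1.1075]
Step 8: x=[2.4879] v=[-0.1068]
Step 9: x=[2.7154] v=[0.9098]
First v>=0 after going negative at step 9, time=2.2500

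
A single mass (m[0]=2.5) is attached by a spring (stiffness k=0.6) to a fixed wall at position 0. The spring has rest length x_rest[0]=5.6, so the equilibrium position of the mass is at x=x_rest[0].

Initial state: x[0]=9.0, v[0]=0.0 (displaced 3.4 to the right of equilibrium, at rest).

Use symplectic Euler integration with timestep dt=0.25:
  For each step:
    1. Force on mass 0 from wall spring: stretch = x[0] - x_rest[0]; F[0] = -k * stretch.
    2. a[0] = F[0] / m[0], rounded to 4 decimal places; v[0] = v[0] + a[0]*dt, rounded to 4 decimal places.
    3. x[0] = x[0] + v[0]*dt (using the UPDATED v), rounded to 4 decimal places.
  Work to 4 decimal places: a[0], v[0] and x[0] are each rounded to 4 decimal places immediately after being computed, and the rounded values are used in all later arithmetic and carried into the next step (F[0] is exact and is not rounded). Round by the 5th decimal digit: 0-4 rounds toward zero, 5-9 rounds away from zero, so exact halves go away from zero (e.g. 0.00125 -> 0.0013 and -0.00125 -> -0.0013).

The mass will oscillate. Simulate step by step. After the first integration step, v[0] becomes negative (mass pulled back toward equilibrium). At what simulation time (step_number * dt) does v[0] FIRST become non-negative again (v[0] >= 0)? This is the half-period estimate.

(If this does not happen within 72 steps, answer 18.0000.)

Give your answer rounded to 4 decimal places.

Step 0: x=[9.0000] v=[0.0000]
Step 1: x=[8.9490] v=[-0.2040]
Step 2: x=[8.8478] v=[-0.4050]
Step 3: x=[8.6978] v=[-0.5999]
Step 4: x=[8.5014] v=[-0.7858]
Step 5: x=[8.2614] v=[-0.9599]
Step 6: x=[7.9815] v=[-1.1196]
Step 7: x=[7.6659] v=[-1.2625]
Step 8: x=[7.3193] v=[-1.3865]
Step 9: x=[6.9469] v=[-1.4897]
Step 10: x=[6.5543] v=[-1.5705]
Step 11: x=[6.1474] v=[-1.6278]
Step 12: x=[5.7322] v=[-1.6607]
Step 13: x=[5.3151] v=[-1.6686]
Step 14: x=[4.9022] v=[-1.6515]
Step 15: x=[4.4998] v=[-1.6096]
Step 16: x=[4.1139] v=[-1.5436]
Step 17: x=[3.7503] v=[-1.4544]
Step 18: x=[3.4145] v=[-1.3434]
Step 19: x=[3.1114] v=[-1.2123]
Step 20: x=[2.8457] v=[-1.0630]
Step 21: x=[2.6213] v=[-0.8978]
Step 22: x=[2.4415] v=[-0.7191]
Step 23: x=[2.3091] v=[-0.5296]
Step 24: x=[2.2261] v=[-0.3322]
Step 25: x=[2.1937] v=[-0.1298]
Step 26: x=[2.2124] v=[0.0746]
First v>=0 after going negative at step 26, time=6.5000

Answer: 6.5000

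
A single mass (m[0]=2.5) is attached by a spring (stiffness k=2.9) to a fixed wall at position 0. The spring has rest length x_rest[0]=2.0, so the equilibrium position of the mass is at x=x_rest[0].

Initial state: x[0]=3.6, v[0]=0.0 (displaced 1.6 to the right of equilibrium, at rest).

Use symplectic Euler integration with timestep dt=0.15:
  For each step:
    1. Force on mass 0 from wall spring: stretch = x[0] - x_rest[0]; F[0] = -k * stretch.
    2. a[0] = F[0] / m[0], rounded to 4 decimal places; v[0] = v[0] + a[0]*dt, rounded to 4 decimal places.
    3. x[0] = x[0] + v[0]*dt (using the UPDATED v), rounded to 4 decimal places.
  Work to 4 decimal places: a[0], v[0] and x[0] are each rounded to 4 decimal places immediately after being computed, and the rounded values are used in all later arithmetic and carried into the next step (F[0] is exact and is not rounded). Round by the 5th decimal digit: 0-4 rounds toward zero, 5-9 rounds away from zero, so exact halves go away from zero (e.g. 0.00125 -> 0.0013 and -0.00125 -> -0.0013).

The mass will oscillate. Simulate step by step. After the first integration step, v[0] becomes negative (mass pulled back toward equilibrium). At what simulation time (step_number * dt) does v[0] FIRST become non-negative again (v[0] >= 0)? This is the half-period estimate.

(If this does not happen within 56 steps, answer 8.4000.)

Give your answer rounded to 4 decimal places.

Step 0: x=[3.6000] v=[0.0000]
Step 1: x=[3.5582] v=[-0.2784]
Step 2: x=[3.4758] v=[-0.5495]
Step 3: x=[3.3549] v=[-0.8063]
Step 4: x=[3.1986] v=[-1.0421]
Step 5: x=[3.0110] v=[-1.2507]
Step 6: x=[2.7970] v=[-1.4266]
Step 7: x=[2.5622] v=[-1.5653]
Step 8: x=[2.3127] v=[-1.6631]
Step 9: x=[2.0551] v=[-1.7175]
Step 10: x=[1.7960] v=[-1.7271]
Step 11: x=[1.5423] v=[-1.6916]
Step 12: x=[1.3005] v=[-1.6120]
Step 13: x=[1.0770] v=[-1.4903]
Step 14: x=[0.8775] v=[-1.3297]
Step 15: x=[0.7073] v=[-1.1344]
Step 16: x=[0.5709] v=[-0.9095]
Step 17: x=[0.4718] v=[-0.6608]
Step 18: x=[0.4126] v=[-0.3949]
Step 19: x=[0.3948] v=[-0.1187]
Step 20: x=[0.4189] v=[0.1606]
First v>=0 after going negative at step 20, time=3.0000

Answer: 3.0000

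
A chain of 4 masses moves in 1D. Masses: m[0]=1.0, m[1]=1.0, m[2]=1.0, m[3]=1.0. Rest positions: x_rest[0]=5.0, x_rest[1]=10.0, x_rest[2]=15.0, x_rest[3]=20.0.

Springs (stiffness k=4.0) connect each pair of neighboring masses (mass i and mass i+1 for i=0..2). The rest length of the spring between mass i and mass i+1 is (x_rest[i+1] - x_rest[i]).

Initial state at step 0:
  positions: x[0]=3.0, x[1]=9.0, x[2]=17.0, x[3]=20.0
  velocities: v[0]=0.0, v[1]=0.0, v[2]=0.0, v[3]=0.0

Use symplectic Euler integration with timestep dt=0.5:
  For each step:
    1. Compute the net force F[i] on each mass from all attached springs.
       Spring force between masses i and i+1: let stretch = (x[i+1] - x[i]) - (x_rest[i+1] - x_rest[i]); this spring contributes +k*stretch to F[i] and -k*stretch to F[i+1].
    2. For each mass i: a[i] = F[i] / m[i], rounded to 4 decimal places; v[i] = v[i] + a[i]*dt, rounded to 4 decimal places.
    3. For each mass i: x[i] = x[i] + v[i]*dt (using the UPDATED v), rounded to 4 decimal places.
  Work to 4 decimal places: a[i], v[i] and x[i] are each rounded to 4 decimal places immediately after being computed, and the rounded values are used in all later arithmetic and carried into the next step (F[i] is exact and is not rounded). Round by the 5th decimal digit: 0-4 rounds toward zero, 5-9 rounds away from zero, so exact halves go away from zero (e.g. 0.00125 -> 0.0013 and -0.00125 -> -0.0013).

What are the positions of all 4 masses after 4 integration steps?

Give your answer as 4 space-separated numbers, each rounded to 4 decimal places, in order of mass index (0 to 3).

Answer: 5.0000 12.0000 14.0000 18.0000

Derivation:
Step 0: x=[3.0000 9.0000 17.0000 20.0000] v=[0.0000 0.0000 0.0000 0.0000]
Step 1: x=[4.0000 11.0000 12.0000 22.0000] v=[2.0000 4.0000 -10.0000 4.0000]
Step 2: x=[7.0000 7.0000 16.0000 19.0000] v=[6.0000 -8.0000 8.0000 -6.0000]
Step 3: x=[5.0000 12.0000 14.0000 18.0000] v=[-4.0000 10.0000 -4.0000 -2.0000]
Step 4: x=[5.0000 12.0000 14.0000 18.0000] v=[0.0000 0.0000 0.0000 0.0000]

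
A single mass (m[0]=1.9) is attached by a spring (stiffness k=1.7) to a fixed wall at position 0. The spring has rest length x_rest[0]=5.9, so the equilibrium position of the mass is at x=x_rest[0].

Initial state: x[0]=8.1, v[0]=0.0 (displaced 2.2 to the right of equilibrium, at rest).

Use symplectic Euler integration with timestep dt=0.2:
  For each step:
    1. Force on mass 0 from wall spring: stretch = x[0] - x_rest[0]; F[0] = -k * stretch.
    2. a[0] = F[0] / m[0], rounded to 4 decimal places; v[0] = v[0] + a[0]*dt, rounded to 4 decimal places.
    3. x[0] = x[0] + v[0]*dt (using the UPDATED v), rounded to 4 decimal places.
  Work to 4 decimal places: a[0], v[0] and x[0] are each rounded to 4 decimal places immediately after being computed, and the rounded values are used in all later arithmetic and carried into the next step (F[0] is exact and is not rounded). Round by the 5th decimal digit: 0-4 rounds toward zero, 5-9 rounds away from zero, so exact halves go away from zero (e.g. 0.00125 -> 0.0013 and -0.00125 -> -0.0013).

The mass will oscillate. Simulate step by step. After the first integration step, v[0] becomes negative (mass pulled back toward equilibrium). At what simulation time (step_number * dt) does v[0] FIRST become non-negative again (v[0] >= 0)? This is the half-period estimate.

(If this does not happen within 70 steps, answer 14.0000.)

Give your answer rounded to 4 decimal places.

Step 0: x=[8.1000] v=[0.0000]
Step 1: x=[8.0213] v=[-0.3937]
Step 2: x=[7.8666] v=[-0.7733]
Step 3: x=[7.6416] v=[-1.1252]
Step 4: x=[7.3542] v=[-1.4369]
Step 5: x=[7.0148] v=[-1.6971]
Step 6: x=[6.6355] v=[-1.8966]
Step 7: x=[6.2299] v=[-2.0282]
Step 8: x=[5.8125] v=[-2.0872]
Step 9: x=[5.3982] v=[-2.0715]
Step 10: x=[5.0019] v=[-1.9817]
Step 11: x=[4.6377] v=[-1.8210]
Step 12: x=[4.3187] v=[-1.5951]
Step 13: x=[4.0563] v=[-1.3121]
Step 14: x=[3.8599] v=[-0.9822]
Step 15: x=[3.7365] v=[-0.6171]
Step 16: x=[3.6905] v=[-0.2299]
Step 17: x=[3.7236] v=[0.1655]
First v>=0 after going negative at step 17, time=3.4000

Answer: 3.4000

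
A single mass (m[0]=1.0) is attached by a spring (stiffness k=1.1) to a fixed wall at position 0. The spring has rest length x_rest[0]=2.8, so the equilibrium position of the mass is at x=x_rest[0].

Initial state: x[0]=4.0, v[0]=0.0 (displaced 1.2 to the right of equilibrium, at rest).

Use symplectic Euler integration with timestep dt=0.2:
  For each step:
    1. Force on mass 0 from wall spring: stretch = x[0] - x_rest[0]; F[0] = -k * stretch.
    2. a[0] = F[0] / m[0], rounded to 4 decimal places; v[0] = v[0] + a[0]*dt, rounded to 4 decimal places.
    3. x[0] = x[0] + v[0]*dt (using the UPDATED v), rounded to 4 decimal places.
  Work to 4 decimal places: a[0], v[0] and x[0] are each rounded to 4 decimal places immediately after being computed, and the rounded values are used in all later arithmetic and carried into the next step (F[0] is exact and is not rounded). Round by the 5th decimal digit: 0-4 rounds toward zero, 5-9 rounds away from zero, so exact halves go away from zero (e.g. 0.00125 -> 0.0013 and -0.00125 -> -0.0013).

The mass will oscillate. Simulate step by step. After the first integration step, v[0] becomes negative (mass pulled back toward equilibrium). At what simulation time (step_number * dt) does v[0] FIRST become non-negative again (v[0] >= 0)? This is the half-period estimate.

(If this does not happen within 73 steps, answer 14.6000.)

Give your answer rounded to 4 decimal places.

Step 0: x=[4.0000] v=[0.0000]
Step 1: x=[3.9472] v=[-0.2640]
Step 2: x=[3.8439] v=[-0.5164]
Step 3: x=[3.6947] v=[-0.7461]
Step 4: x=[3.5061] v=[-0.9429]
Step 5: x=[3.2865] v=[-1.0982]
Step 6: x=[3.0455] v=[-1.2052]
Step 7: x=[2.7937] v=[-1.2592]
Step 8: x=[2.5421] v=[-1.2578]
Step 9: x=[2.3019] v=[-1.2011]
Step 10: x=[2.0836] v=[-1.0915]
Step 11: x=[1.8968] v=[-0.9339]
Step 12: x=[1.7498] v=[-0.7352]
Step 13: x=[1.6490] v=[-0.5042]
Step 14: x=[1.5988] v=[-0.2510]
Step 15: x=[1.6015] v=[0.0133]
First v>=0 after going negative at step 15, time=3.0000

Answer: 3.0000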